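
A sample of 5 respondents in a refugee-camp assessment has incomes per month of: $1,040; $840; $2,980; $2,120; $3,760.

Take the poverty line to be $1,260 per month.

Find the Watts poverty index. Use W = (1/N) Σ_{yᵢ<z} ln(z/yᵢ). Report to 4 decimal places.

0.1195

Poor units: $840, $1,040 (q = 2 of N = 5).
ln(z/y) terms: ln(1260/840) = 0.4055; ln(1260/1040) = 0.1919.
W = 0.597356 / 5 = 0.1195.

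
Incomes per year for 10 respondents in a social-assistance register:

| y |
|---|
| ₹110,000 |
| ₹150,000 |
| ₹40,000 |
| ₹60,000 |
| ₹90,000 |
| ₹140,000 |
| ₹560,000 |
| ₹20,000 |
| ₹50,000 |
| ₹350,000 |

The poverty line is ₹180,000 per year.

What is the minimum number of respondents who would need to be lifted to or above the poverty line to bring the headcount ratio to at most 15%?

Currently q = 8 of N = 10 are below the line (H = 0.800).
A headcount ratio of at most 15% allows at most ⌊0.15 × 10⌋ = 1 poor respondents.
So at least 8 − 1 = 7 must be lifted.

7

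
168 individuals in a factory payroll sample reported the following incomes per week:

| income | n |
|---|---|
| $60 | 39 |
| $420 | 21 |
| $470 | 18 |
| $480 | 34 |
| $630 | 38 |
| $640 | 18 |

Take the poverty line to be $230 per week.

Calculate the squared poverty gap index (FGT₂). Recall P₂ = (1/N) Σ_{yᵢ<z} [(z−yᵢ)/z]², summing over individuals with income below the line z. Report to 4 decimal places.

Incomes under z: 39×$60 (q = 39 of N = 168).
Shortfall ratios: (230−60)/230 = 0.7391 (×39).
Squared: 0.5463 (×39).
Sum = 21.306238; P₂ = 21.306238 / 168 = 0.1268.

0.1268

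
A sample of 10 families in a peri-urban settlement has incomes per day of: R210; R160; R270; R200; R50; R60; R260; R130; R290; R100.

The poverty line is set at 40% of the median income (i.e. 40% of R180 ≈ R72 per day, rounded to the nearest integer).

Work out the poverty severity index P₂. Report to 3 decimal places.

0.012

Incomes under z: R50, R60 (q = 2 of N = 10).
Shortfall ratios: (72−50)/72 = 0.3056; (72−60)/72 = 0.1667.
Squared: 0.0934; 0.0278.
Sum = 0.121142; P₂ = 0.121142 / 10 = 0.012.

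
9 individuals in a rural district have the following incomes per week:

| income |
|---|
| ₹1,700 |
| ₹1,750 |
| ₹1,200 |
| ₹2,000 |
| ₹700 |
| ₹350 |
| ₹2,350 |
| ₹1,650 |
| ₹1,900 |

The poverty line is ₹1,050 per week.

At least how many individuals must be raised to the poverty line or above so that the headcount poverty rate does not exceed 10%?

2

2 of the 9 individuals are poor, so H = 2/9 = 0.222.
A headcount ratio of at most 10% allows at most ⌊0.10 × 9⌋ = 0 poor individuals.
So at least 2 − 0 = 2 must be lifted.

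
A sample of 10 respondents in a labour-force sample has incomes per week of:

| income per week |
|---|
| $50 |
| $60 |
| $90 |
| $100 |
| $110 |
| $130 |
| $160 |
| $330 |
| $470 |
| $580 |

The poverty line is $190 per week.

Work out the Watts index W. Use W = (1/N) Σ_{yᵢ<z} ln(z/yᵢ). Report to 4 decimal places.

Below the line: $50, $60, $90, $100, $110, $130, $160 (q = 7 of N = 10).
ln(z/y) terms: ln(190/50) = 1.3350; ln(190/60) = 1.1527; ln(190/90) = 0.7472; ln(190/100) = 0.6419; ln(190/110) = 0.5465; ln(190/130) = 0.3795; ln(190/160) = 0.1719.
W = 4.974632 / 10 = 0.4975.

0.4975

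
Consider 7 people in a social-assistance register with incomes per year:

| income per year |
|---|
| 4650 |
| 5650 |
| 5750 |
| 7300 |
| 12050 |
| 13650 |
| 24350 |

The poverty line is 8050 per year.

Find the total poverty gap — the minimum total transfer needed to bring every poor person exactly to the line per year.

Incomes under z: 4650, 5650, 5750, 7300 (q = 4 of N = 7).
Individual gaps: 8050−4650 = 3400; 8050−5650 = 2400; 8050−5750 = 2300; 8050−7300 = 750.
Aggregate gap = 8850.

8850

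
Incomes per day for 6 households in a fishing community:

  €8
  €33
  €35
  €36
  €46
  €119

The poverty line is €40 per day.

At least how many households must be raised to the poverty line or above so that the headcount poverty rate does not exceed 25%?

4 of the 6 households are poor, so H = 4/6 = 0.667.
A headcount ratio of at most 25% allows at most ⌊0.25 × 6⌋ = 1 poor households.
So at least 4 − 1 = 3 must be lifted.

3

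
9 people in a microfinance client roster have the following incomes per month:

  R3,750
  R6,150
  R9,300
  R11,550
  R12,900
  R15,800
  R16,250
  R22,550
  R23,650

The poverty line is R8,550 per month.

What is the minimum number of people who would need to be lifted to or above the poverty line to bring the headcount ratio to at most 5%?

2 of the 9 people are poor, so H = 2/9 = 0.222.
A headcount ratio of at most 5% allows at most ⌊0.05 × 9⌋ = 0 poor people.
So at least 2 − 0 = 2 must be lifted.

2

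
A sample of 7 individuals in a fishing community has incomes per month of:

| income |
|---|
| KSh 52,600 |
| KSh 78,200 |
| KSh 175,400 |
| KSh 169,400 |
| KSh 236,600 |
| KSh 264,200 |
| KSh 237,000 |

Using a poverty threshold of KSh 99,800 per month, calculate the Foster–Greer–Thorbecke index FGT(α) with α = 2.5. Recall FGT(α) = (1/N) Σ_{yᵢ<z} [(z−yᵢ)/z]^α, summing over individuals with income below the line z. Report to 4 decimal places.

Incomes under z: KSh 52,600, KSh 78,200 (q = 2 of N = 7).
Gap ratios (z−y)/z: (99800−52600)/99800 = 0.4729; (99800−78200)/99800 = 0.2164.
Raised to α = 2.5: 0.15383; 0.02179.
Sum = 0.175618; FGT(2.5) = 0.175618 / 7 = 0.0251.

0.0251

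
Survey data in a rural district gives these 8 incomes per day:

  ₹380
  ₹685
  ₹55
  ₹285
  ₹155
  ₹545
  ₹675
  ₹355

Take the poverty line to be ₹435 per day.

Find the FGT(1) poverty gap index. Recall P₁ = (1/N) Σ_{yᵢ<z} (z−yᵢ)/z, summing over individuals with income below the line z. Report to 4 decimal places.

0.2716

Poor units: ₹55, ₹155, ₹285, ₹355, ₹380 (q = 5 of N = 8).
Relative gaps: (435−55)/435 = 0.8736; (435−155)/435 = 0.6437; (435−285)/435 = 0.3448; (435−355)/435 = 0.1839; (435−380)/435 = 0.1264.
Σ = 2.172414. Dividing by the full population N = 8 gives P₁ = 0.2716.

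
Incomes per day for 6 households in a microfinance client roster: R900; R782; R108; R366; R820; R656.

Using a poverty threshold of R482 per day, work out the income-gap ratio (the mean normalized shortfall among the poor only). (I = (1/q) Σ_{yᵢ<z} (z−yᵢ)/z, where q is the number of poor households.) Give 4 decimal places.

0.5083

Below the line: R108, R366 (q = 2 of N = 6).
Relative gaps: 0.7759, 0.2407; sum = 1.016598.
The income-gap ratio divides by q (the poor only): 1.016598 / 2 = 0.5083.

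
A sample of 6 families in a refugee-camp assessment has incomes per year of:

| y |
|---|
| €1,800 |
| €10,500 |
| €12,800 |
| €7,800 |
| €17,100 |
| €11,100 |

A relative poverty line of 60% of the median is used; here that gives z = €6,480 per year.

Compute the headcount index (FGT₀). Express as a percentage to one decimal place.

16.7%

1 of the 6 families have income below €6,480.
H = 1/6 = 16.7%.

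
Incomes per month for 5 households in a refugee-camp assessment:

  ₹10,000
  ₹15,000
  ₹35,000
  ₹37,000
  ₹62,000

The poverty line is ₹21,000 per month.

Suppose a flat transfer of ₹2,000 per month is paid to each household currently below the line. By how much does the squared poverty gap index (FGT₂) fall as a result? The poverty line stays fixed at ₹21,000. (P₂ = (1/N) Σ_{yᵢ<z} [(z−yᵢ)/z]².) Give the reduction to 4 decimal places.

Before: below the line — ₹10,000, ₹15,000; squared poverty gap index (FGT₂) = 0.071202.
After the ₹2,000 transfer: below the line — ₹12,000, ₹17,000; squared poverty gap index (FGT₂) = 0.043991.
Reduction = 0.071202 − 0.043991 = 0.0272.

0.0272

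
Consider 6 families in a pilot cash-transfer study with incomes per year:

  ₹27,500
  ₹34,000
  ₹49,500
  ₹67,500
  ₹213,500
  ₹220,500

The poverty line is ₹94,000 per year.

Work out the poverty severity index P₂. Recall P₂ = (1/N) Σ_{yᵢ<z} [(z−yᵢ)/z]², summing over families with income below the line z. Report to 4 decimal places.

0.2019

Poor units: ₹27,500, ₹34,000, ₹49,500, ₹67,500 (q = 4 of N = 6).
Relative gaps: (94000−27500)/94000 = 0.7074; (94000−34000)/94000 = 0.6383; (94000−49500)/94000 = 0.4734; (94000−67500)/94000 = 0.2819.
Squared: 0.5005; 0.4074; 0.2241; 0.0795.
Sum = 1.211493; P₂ = 1.211493 / 6 = 0.2019.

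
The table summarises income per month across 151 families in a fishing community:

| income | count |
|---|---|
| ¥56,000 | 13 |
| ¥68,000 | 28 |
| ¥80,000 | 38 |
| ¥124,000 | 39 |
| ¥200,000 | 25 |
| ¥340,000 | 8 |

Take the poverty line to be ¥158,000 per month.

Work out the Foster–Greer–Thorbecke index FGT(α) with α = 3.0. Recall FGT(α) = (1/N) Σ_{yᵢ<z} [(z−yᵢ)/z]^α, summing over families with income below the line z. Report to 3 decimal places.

Incomes under z: 13×¥56,000, 28×¥68,000, 38×¥80,000, 39×¥124,000 (q = 118 of N = 151).
Gap ratios (z−y)/z: (158000−56000)/158000 = 0.6456 (×13); (158000−68000)/158000 = 0.5696 (×28); (158000−80000)/158000 = 0.4937 (×38); (158000−124000)/158000 = 0.2152 (×39).
Raised to α = 3.0: 0.26905 (×13); 0.18482 (×28); 0.12031 (×38); 0.00996 (×39).
Sum = 13.633185; FGT(3.0) = 13.633185 / 151 = 0.090.

0.090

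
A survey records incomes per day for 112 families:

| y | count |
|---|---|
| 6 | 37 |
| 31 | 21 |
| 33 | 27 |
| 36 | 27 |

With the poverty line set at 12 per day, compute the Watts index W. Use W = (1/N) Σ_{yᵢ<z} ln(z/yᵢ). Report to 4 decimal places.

Poor units: 37×6 (q = 37 of N = 112).
ln(z/y) terms: ln(12/6) = 0.6931 (×37).
W = 25.646446 / 112 = 0.2290.

0.2290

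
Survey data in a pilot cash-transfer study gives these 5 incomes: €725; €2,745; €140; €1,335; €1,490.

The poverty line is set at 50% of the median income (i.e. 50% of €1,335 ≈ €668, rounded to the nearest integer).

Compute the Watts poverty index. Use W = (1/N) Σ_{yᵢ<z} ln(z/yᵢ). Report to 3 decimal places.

Below the line: €140 (q = 1 of N = 5).
Log gaps: ln(668/140) = 1.5626.
W = 1.562646 / 5 = 0.313.

0.313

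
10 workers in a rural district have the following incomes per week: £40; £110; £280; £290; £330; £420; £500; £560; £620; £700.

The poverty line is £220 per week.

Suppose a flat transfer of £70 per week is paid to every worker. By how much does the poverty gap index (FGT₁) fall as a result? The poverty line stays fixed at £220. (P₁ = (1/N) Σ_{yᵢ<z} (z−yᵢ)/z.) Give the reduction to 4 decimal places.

0.0636

Before: below the line — £40, £110; poverty gap index (FGT₁) = 0.131818.
After the £70 transfer: below the line — £110, £180; poverty gap index (FGT₁) = 0.068182.
Reduction = 0.131818 − 0.068182 = 0.0636.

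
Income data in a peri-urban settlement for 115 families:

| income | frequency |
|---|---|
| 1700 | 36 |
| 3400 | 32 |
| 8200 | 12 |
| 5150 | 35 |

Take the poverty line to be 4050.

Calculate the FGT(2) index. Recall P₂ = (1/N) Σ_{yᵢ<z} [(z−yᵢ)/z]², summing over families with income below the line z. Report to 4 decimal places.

0.1126

Below z: 36×1700, 32×3400 (q = 68 of N = 115).
Gap ratios (z−y)/z: (4050−1700)/4050 = 0.5802 (×36); (4050−3400)/4050 = 0.1605 (×32).
Squared: 0.3367 (×36); 0.0258 (×32).
Sum = 12.944978; P₂ = 12.944978 / 115 = 0.1126.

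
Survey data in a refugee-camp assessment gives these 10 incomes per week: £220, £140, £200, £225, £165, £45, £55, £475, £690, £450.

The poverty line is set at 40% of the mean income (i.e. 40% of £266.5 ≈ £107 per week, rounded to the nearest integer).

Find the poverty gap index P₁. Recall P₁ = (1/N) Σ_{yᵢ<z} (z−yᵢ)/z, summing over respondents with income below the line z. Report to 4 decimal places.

0.1065

Incomes under z: £45, £55 (q = 2 of N = 10).
Gap ratios (z−y)/z: (107−45)/107 = 0.5794; (107−55)/107 = 0.4860.
Σ = 1.065421. Dividing by the full population N = 10 gives P₁ = 0.1065.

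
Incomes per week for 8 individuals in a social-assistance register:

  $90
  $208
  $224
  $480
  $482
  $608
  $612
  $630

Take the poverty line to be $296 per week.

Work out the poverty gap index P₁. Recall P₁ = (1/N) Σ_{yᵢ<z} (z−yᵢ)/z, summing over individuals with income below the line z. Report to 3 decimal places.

0.155

Incomes under z: $90, $208, $224 (q = 3 of N = 8).
Relative gaps: (296−90)/296 = 0.6959; (296−208)/296 = 0.2973; (296−224)/296 = 0.2432.
Σ = 1.236486. Dividing by the full population N = 8 gives P₁ = 0.155.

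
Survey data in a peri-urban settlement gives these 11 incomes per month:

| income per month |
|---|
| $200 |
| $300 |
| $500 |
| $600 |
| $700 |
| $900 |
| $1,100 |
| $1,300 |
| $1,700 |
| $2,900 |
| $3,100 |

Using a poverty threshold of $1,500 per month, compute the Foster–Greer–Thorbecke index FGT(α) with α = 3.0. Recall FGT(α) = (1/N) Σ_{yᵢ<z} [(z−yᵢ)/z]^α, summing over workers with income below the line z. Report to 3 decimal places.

Below z: $200, $300, $500, $600, $700, $900, $1,100, $1,300 (q = 8 of N = 11).
Relative gaps: (1500−200)/1500 = 0.8667; (1500−300)/1500 = 0.8000; (1500−500)/1500 = 0.6667; (1500−600)/1500 = 0.6000; (1500−700)/1500 = 0.5333; (1500−900)/1500 = 0.4000; (1500−1100)/1500 = 0.2667; (1500−1300)/1500 = 0.1333.
Raised to α = 3.0: 0.65096; 0.51200; 0.29630; 0.21600; 0.15170; 0.06400; 0.01896; 0.00237.
Sum = 1.912296; FGT(3.0) = 1.912296 / 11 = 0.174.

0.174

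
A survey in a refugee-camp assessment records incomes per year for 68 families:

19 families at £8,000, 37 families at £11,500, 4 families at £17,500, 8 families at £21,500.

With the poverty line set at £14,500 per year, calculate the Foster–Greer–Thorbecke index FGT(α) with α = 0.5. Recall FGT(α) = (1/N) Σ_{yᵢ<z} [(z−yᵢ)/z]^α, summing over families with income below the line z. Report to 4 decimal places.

Incomes under z: 19×£8,000, 37×£11,500 (q = 56 of N = 68).
Shortfall ratios: (14500−8000)/14500 = 0.4483 (×19); (14500−11500)/14500 = 0.2069 (×37).
Raised to α = 0.5: 0.66953 (×19); 0.45486 (×37).
Sum = 29.550924; FGT(0.5) = 29.550924 / 68 = 0.4346.

0.4346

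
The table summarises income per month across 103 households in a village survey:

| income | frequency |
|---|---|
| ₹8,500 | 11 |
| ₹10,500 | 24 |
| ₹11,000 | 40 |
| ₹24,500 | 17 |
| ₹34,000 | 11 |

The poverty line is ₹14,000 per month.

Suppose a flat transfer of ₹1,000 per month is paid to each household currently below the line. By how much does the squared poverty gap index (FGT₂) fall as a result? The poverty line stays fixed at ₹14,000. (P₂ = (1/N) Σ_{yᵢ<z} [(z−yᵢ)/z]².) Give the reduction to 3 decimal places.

0.022

Before: below the line — 11×₹8,500, 24×₹10,500, 40×₹11,000; squared poverty gap index (FGT₂) = 0.04888.
After the ₹1,000 transfer: below the line — 11×₹9,500, 24×₹11,500, 40×₹12,000; squared poverty gap index (FGT₂) = 0.02639.
Reduction = 0.04888 − 0.02639 = 0.022.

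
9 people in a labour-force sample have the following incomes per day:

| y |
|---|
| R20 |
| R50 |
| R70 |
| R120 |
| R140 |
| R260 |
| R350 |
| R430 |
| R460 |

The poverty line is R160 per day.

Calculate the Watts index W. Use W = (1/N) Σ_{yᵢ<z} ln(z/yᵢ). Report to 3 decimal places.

0.499

Poor units: R20, R50, R70, R120, R140 (q = 5 of N = 9).
Log shortfalls: ln(160/20) = 2.0794; ln(160/50) = 1.1632; ln(160/70) = 0.8267; ln(160/120) = 0.2877; ln(160/140) = 0.1335.
W = 4.490484 / 9 = 0.499.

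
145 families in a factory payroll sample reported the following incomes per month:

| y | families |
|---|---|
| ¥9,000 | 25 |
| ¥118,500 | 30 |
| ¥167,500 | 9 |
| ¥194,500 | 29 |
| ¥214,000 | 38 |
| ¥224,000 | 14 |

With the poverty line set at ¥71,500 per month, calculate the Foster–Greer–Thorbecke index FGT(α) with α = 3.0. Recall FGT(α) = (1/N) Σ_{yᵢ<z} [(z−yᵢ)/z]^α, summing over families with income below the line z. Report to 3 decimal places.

Poor units: 25×¥9,000 (q = 25 of N = 145).
Relative gaps: (71500−9000)/71500 = 0.8741 (×25).
Raised to α = 3.0: 0.66792 (×25).
Sum = 16.697903; FGT(3.0) = 16.697903 / 145 = 0.115.

0.115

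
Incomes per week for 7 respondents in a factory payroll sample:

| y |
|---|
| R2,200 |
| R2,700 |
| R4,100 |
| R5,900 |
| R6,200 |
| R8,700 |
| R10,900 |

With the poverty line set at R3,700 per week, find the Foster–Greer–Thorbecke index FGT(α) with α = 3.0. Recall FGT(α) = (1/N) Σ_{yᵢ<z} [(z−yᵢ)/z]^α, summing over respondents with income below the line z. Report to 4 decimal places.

0.0123

Below the line: R2,200, R2,700 (q = 2 of N = 7).
Gap ratios (z−y)/z: (3700−2200)/3700 = 0.4054; (3700−2700)/3700 = 0.2703.
Raised to α = 3.0: 0.06663; 0.01974.
Sum = 0.086372; FGT(3.0) = 0.086372 / 7 = 0.0123.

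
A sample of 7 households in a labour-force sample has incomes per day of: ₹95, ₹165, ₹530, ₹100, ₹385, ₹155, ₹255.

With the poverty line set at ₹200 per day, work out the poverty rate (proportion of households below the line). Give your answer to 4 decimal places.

4 of the 7 households have income below ₹200.
H = 4/7 = 0.5714.

0.5714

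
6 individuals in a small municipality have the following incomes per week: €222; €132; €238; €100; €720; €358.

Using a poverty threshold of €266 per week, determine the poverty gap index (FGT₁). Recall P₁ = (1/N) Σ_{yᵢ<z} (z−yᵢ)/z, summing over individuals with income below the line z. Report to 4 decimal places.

Below z: €100, €132, €222, €238 (q = 4 of N = 6).
Shortfall ratios: (266−100)/266 = 0.6241; (266−132)/266 = 0.5038; (266−222)/266 = 0.1654; (266−238)/266 = 0.1053.
Σ = 1.398496. Dividing by the full population N = 6 gives P₁ = 0.2331.

0.2331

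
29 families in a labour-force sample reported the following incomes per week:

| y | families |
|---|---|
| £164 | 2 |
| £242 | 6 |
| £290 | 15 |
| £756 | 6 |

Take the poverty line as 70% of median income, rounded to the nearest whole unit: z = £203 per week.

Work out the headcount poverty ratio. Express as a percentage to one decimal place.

6.9%

2 of the 29 families have income below £203.
H = 2/29 = 6.9%.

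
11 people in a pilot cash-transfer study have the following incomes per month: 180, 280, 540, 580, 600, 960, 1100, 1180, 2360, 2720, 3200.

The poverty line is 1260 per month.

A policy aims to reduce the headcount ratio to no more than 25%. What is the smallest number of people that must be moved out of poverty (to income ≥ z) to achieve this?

6

Currently q = 8 of N = 11 are below the line (H = 0.727).
A headcount ratio of at most 25% allows at most ⌊0.25 × 11⌋ = 2 poor people.
So at least 8 − 2 = 6 must be lifted.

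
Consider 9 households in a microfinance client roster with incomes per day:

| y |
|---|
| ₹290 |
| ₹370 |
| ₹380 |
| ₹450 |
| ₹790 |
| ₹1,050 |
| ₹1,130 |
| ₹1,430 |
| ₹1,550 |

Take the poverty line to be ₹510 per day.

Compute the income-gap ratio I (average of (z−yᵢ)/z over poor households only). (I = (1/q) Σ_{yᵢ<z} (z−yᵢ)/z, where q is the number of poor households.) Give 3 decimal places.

0.270

Poor units: ₹290, ₹370, ₹380, ₹450 (q = 4 of N = 9).
Shortfall ratios (z−y)/z: 0.4314, 0.2745, 0.2549, 0.1176; sum = 1.078431.
The income-gap ratio divides by q (the poor only): 1.078431 / 4 = 0.270.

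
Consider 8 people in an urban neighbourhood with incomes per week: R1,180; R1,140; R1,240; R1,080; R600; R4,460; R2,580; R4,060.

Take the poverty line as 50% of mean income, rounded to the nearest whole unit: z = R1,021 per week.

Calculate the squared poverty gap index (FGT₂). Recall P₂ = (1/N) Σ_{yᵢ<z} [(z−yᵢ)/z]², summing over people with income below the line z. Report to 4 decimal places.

Poor units: R600 (q = 1 of N = 8).
Normalized shortfalls: (1021−600)/1021 = 0.4123.
Squared: 0.1700.
Sum = 0.170025; P₂ = 0.170025 / 8 = 0.0213.

0.0213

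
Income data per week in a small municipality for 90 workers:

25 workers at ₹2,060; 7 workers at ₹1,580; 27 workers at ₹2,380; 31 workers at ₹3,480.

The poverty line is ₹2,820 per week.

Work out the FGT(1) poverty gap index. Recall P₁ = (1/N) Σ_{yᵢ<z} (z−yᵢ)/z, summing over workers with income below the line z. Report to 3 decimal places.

0.156

Incomes under z: 7×₹1,580, 25×₹2,060, 27×₹2,380 (q = 59 of N = 90).
Relative gaps: (2820−1580)/2820 = 0.4397 (×7); (2820−2060)/2820 = 0.2695 (×25); (2820−2380)/2820 = 0.1560 (×27).
Σ = 14.028369. Dividing by the full population N = 90 gives P₁ = 0.156.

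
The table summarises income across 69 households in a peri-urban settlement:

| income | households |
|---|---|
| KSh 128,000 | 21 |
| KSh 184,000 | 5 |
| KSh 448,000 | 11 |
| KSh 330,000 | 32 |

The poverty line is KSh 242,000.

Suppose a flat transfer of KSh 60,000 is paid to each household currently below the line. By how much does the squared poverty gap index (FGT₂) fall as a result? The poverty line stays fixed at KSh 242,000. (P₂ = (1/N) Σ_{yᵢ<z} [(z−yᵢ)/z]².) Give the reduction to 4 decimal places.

Before: below the line — 21×KSh 128,000, 5×KSh 184,000; squared poverty gap index (FGT₂) = 0.071701.
After the KSh 60,000 transfer: below the line — 21×KSh 188,000; squared poverty gap index (FGT₂) = 0.015154.
Reduction = 0.071701 − 0.015154 = 0.0565.

0.0565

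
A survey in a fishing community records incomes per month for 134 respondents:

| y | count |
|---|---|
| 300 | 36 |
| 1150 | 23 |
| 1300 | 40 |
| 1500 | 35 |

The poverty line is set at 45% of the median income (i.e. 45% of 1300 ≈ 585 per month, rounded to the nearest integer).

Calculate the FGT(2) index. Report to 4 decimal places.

Below z: 36×300 (q = 36 of N = 134).
Gap ratios (z−y)/z: (585−300)/585 = 0.4872 (×36).
Squared: 0.2373 (×36).
Sum = 8.544379; P₂ = 8.544379 / 134 = 0.0638.

0.0638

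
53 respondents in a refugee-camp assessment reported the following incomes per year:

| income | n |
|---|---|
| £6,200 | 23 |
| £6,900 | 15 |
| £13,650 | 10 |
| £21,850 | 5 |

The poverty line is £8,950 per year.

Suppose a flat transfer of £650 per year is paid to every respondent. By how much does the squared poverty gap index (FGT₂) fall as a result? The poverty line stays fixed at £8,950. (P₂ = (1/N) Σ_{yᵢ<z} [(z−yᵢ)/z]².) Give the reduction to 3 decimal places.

0.025

Before: below the line — 23×£6,200, 15×£6,900; squared poverty gap index (FGT₂) = 0.05582.
After the £650 transfer: below the line — 23×£6,850, 15×£7,550; squared poverty gap index (FGT₂) = 0.03082.
Reduction = 0.05582 − 0.03082 = 0.025.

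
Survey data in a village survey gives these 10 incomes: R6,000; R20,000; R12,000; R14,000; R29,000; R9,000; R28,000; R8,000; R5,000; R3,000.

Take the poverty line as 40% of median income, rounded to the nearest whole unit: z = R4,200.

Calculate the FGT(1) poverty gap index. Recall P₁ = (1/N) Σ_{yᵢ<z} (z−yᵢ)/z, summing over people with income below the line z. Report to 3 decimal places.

Below the line: R3,000 (q = 1 of N = 10).
Relative gaps: (4200−3000)/4200 = 0.2857.
Σ = 0.285714. Dividing by the full population N = 10 gives P₁ = 0.029.

0.029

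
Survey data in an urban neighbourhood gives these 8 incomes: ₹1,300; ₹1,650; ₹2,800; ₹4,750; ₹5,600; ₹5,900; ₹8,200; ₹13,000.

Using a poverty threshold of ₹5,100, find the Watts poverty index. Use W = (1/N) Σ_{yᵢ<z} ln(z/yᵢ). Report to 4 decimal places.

Poor units: ₹1,300, ₹1,650, ₹2,800, ₹4,750 (q = 4 of N = 8).
Log gaps: ln(5100/1300) = 1.3669; ln(5100/1650) = 1.1285; ln(5100/2800) = 0.5996; ln(5100/4750) = 0.0711.
W = 3.166059 / 8 = 0.3958.

0.3958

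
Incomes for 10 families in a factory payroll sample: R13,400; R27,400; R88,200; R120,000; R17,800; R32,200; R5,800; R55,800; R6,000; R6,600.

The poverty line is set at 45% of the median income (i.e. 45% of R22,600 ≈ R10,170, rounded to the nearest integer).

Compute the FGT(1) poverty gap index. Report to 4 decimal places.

0.1191

Incomes under z: R5,800, R6,000, R6,600 (q = 3 of N = 10).
Shortfall ratios: (10170−5800)/10170 = 0.4297; (10170−6000)/10170 = 0.4100; (10170−6600)/10170 = 0.3510.
Σ = 1.190757. Dividing by the full population N = 10 gives P₁ = 0.1191.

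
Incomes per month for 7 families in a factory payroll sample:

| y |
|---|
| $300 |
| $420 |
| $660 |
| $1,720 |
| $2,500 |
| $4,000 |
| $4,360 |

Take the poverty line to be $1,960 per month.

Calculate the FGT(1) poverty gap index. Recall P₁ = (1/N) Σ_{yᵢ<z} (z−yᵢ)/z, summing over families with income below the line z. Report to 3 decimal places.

0.345

Incomes under z: $300, $420, $660, $1,720 (q = 4 of N = 7).
Normalized shortfalls: (1960−300)/1960 = 0.8469; (1960−420)/1960 = 0.7857; (1960−660)/1960 = 0.6633; (1960−1720)/1960 = 0.1224.
Sum of shortfalls = 2.418367; P₁ averages over all N: 2.418367 / 7 = 0.345.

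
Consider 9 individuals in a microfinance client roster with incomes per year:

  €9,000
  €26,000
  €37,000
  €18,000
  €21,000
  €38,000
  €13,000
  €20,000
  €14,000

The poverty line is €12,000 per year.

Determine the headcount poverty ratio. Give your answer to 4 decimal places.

1 of the 9 individuals have income below €12,000.
H = 1/9 = 0.1111.

0.1111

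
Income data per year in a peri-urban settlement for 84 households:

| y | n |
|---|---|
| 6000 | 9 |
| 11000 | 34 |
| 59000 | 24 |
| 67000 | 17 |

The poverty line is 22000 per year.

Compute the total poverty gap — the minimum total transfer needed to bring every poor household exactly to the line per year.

518000

Below the line: 9×6000, 34×11000 (q = 43 of N = 84).
Individual gaps: 9×(22000−6000) = 144000; 34×(22000−11000) = 374000.
Aggregate gap = 518000.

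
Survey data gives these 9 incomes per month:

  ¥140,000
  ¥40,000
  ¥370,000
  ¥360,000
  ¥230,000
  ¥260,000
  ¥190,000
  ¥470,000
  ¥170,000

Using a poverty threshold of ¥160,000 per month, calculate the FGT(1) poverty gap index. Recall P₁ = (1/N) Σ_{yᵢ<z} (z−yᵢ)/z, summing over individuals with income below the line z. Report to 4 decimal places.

Below the line: ¥40,000, ¥140,000 (q = 2 of N = 9).
Gap ratios (z−y)/z: (160000−40000)/160000 = 0.7500; (160000−140000)/160000 = 0.1250.
Sum of shortfalls = 0.875000; P₁ averages over all N: 0.875000 / 9 = 0.0972.

0.0972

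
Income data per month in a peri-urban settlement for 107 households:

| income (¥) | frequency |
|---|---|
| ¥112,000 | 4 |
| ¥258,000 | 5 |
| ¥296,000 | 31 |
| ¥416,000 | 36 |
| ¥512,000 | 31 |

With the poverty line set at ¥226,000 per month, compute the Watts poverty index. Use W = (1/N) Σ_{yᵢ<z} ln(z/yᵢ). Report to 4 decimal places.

0.0262

Poor units: 4×¥112,000 (q = 4 of N = 107).
ln(z/y) terms: ln(226000/112000) = 0.7020 (×4).
W = 2.808145 / 107 = 0.0262.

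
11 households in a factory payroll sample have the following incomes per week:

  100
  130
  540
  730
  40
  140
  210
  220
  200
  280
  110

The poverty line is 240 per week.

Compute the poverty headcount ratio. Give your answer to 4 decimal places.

0.7273

8 of the 11 households have income below 240.
H = 8/11 = 0.7273.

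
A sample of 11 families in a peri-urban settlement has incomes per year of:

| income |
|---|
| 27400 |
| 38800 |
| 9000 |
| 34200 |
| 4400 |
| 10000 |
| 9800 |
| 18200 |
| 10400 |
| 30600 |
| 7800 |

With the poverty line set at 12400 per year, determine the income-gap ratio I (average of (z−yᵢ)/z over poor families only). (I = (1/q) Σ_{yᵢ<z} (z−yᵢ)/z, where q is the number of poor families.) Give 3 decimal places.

0.309

Below the line: 4400, 7800, 9000, 9800, 10000, 10400 (q = 6 of N = 11).
Relative gaps: 0.6452, 0.3710, 0.2742, 0.2097, 0.1935, 0.1613; sum = 1.854839.
The income-gap ratio divides by q (the poor only): 1.854839 / 6 = 0.309.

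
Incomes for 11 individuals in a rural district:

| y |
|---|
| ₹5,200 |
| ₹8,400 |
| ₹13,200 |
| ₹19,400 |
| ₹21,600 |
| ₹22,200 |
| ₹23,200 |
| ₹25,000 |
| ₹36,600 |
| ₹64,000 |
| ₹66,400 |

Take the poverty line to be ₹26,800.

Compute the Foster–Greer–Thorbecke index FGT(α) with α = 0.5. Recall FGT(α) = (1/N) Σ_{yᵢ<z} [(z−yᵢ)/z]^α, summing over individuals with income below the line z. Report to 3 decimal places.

Incomes under z: ₹5,200, ₹8,400, ₹13,200, ₹19,400, ₹21,600, ₹22,200, ₹23,200, ₹25,000 (q = 8 of N = 11).
Shortfall ratios: (26800−5200)/26800 = 0.8060; (26800−8400)/26800 = 0.6866; (26800−13200)/26800 = 0.5075; (26800−19400)/26800 = 0.2761; (26800−21600)/26800 = 0.1940; (26800−22200)/26800 = 0.1716; (26800−23200)/26800 = 0.1343; (26800−25000)/26800 = 0.0672.
Raised to α = 0.5: 0.89776; 0.82859; 0.71236; 0.52547; 0.44049; 0.41430; 0.36651; 0.25916.
Sum = 4.444640; FGT(0.5) = 4.444640 / 11 = 0.404.

0.404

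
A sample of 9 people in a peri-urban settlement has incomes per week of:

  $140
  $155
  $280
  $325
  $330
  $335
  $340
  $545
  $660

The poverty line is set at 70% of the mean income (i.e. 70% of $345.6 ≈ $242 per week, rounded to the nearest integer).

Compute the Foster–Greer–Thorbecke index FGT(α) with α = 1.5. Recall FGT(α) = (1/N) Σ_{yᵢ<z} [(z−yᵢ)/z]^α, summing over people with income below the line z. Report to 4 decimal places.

Poor units: $140, $155 (q = 2 of N = 9).
Gap ratios (z−y)/z: (242−140)/242 = 0.4215; (242−155)/242 = 0.3595.
Raised to α = 1.5: 0.27364; 0.21555.
Sum = 0.489192; FGT(1.5) = 0.489192 / 9 = 0.0544.

0.0544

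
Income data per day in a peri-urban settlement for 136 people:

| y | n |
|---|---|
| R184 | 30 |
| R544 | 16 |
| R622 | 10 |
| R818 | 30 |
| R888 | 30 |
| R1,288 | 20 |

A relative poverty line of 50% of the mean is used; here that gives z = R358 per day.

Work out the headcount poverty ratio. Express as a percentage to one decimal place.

22.1%

30 of the 136 people have income below R358.
H = 30/136 = 22.1%.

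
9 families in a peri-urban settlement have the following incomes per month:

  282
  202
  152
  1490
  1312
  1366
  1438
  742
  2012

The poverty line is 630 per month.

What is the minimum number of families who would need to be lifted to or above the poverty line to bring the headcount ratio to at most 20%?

2

Currently q = 3 of N = 9 are below the line (H = 0.333).
A headcount ratio of at most 20% allows at most ⌊0.20 × 9⌋ = 1 poor families.
So at least 3 − 1 = 2 must be lifted.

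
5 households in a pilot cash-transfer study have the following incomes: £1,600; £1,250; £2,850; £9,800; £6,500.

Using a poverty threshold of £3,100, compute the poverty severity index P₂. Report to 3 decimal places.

0.119

Incomes under z: £1,250, £1,600, £2,850 (q = 3 of N = 5).
Normalized shortfalls: (3100−1250)/3100 = 0.5968; (3100−1600)/3100 = 0.4839; (3100−2850)/3100 = 0.0806.
Squared: 0.3561; 0.2341; 0.0065.
Sum = 0.596774; P₂ = 0.596774 / 5 = 0.119.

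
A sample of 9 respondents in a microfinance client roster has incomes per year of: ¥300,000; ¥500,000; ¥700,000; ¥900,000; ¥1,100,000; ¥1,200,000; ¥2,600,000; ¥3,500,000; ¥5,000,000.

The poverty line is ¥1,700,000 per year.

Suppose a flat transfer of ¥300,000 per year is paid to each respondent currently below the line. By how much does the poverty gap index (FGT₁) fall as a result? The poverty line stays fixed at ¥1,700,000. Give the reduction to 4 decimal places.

Before: below the line — ¥300,000, ¥500,000, ¥700,000, ¥900,000, ¥1,100,000, ¥1,200,000; poverty gap index (FGT₁) = 0.359477.
After the ¥300,000 transfer: below the line — ¥600,000, ¥800,000, ¥1,000,000, ¥1,200,000, ¥1,400,000, ¥1,500,000; poverty gap index (FGT₁) = 0.241830.
Reduction = 0.359477 − 0.241830 = 0.1176.

0.1176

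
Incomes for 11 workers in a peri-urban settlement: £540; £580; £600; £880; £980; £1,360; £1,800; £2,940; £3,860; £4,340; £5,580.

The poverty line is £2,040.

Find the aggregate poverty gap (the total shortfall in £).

Poor units: £540, £580, £600, £880, £980, £1,360, £1,800 (q = 7 of N = 11).
Individual gaps: 2040−540 = 1500; 2040−580 = 1460; 2040−600 = 1440; 2040−880 = 1160; 2040−980 = 1060; 2040−1360 = 680; 2040−1800 = 240.
Aggregate gap = £7,540.

£7,540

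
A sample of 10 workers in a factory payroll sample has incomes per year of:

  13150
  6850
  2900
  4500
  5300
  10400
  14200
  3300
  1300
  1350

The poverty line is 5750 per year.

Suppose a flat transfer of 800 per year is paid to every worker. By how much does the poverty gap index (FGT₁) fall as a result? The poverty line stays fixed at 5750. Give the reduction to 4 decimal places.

Before: below the line — 1300, 1350, 2900, 3300, 4500, 5300; poverty gap index (FGT₁) = 0.275652.
After the 800 transfer: below the line — 2100, 2150, 3700, 4100, 5300; poverty gap index (FGT₁) = 0.198261.
Reduction = 0.275652 − 0.198261 = 0.0774.

0.0774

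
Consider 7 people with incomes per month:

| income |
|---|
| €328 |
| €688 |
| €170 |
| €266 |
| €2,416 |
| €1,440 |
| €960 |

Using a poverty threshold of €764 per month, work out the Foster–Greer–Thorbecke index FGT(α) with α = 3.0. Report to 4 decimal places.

0.1334

Below the line: €170, €266, €328, €688 (q = 4 of N = 7).
Gap ratios (z−y)/z: (764−170)/764 = 0.7775; (764−266)/764 = 0.6518; (764−328)/764 = 0.5707; (764−688)/764 = 0.0995.
Raised to α = 3.0: 0.46998; 0.27695; 0.18586; 0.00098.
Sum = 0.933776; FGT(3.0) = 0.933776 / 7 = 0.1334.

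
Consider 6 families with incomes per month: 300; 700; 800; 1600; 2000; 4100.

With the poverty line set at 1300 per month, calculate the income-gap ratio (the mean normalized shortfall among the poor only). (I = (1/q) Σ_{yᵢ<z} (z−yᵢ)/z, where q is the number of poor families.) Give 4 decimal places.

Below z: 300, 700, 800 (q = 3 of N = 6).
Shortfall ratios (z−y)/z: 0.7692, 0.4615, 0.3846; sum = 1.615385.
The income-gap ratio divides by q (the poor only): 1.615385 / 3 = 0.5385.

0.5385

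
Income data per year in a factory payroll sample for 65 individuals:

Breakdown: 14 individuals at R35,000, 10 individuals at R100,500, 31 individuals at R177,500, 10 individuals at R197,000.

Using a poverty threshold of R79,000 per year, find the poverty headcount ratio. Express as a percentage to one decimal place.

21.5%

14 of the 65 individuals have income below R79,000.
H = 14/65 = 21.5%.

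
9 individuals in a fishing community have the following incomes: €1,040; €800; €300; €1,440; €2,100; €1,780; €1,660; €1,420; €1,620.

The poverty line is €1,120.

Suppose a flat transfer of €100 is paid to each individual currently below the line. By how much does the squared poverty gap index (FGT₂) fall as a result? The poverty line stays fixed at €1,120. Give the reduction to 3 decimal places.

Before: below the line — €300, €800, €1,040; squared poverty gap index (FGT₂) = 0.06920.
After the €100 transfer: below the line — €400, €900; squared poverty gap index (FGT₂) = 0.05021.
Reduction = 0.06920 − 0.05021 = 0.019.

0.019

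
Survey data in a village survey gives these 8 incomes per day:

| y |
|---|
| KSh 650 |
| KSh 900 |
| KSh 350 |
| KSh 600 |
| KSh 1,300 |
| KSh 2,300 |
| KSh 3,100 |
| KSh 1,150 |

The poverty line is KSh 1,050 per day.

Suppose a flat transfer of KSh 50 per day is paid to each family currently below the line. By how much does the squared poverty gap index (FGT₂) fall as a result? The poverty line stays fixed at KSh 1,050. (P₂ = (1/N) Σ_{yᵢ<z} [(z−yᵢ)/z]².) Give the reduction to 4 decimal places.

0.0181

Before: below the line — KSh 350, KSh 600, KSh 650, KSh 900; squared poverty gap index (FGT₂) = 0.099206.
After the KSh 50 transfer: below the line — KSh 400, KSh 650, KSh 700, KSh 950; squared poverty gap index (FGT₂) = 0.081066.
Reduction = 0.099206 − 0.081066 = 0.0181.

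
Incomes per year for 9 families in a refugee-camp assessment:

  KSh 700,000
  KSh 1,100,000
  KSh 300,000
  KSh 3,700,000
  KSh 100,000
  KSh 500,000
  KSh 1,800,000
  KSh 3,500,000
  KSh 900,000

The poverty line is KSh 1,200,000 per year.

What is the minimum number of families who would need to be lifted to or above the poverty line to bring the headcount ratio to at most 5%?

6

Currently q = 6 of N = 9 are below the line (H = 0.667).
A headcount ratio of at most 5% allows at most ⌊0.05 × 9⌋ = 0 poor families.
So at least 6 − 0 = 6 must be lifted.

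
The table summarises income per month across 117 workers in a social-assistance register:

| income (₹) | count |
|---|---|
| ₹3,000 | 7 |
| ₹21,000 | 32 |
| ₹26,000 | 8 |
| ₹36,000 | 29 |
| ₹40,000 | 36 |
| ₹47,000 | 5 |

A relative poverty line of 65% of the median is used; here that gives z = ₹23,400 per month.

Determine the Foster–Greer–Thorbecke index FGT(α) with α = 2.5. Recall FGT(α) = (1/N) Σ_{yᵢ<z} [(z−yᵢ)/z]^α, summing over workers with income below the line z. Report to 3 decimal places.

Below z: 7×₹3,000, 32×₹21,000 (q = 39 of N = 117).
Relative gaps: (23400−3000)/23400 = 0.8718 (×7); (23400−21000)/23400 = 0.1026 (×32).
Raised to α = 2.5: 0.70964 (×7); 0.00337 (×32).
Sum = 5.075258; FGT(2.5) = 5.075258 / 117 = 0.043.

0.043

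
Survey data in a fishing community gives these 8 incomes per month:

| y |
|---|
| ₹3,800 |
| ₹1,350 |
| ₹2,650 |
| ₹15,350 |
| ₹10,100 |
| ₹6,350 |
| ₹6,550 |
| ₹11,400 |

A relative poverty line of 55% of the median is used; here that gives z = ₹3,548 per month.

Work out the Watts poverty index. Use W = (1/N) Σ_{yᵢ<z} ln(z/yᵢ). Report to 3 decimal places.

0.157

Poor units: ₹1,350, ₹2,650 (q = 2 of N = 8).
ln(z/y) terms: ln(3548/1350) = 0.9663; ln(3548/2650) = 0.2918.
W = 1.258104 / 8 = 0.157.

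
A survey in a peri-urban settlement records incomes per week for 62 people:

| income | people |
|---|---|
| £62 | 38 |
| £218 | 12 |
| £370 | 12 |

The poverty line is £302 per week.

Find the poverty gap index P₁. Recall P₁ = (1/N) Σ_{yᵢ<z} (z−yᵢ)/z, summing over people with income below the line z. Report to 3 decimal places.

0.541

Poor units: 38×£62, 12×£218 (q = 50 of N = 62).
Shortfall ratios: (302−62)/302 = 0.7947 (×38); (302−218)/302 = 0.2781 (×12).
Σ = 33.536424. Dividing by the full population N = 62 gives P₁ = 0.541.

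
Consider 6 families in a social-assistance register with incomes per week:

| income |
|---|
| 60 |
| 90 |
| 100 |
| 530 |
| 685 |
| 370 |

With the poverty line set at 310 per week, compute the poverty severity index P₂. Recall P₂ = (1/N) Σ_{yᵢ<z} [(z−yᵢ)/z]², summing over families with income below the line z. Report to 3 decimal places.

0.269

Incomes under z: 60, 90, 100 (q = 3 of N = 6).
Relative gaps: (310−60)/310 = 0.8065; (310−90)/310 = 0.7097; (310−100)/310 = 0.6774.
Squared: 0.6504; 0.5036; 0.4589.
Sum = 1.612903; P₂ = 1.612903 / 6 = 0.269.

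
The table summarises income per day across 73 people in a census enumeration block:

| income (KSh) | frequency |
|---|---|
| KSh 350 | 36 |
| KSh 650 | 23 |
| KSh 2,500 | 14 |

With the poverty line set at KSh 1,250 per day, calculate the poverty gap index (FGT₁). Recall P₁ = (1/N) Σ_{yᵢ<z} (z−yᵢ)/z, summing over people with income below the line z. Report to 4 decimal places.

0.5063

Below z: 36×KSh 350, 23×KSh 650 (q = 59 of N = 73).
Normalized shortfalls: (1250−350)/1250 = 0.7200 (×36); (1250−650)/1250 = 0.4800 (×23).
Sum of shortfalls = 36.960000; P₁ averages over all N: 36.960000 / 73 = 0.5063.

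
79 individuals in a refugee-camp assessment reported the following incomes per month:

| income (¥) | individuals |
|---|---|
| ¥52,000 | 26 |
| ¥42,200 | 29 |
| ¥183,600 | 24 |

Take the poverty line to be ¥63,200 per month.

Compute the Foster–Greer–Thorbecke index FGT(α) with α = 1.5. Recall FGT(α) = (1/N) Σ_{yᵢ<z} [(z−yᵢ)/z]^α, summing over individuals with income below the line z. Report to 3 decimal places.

0.095

Poor units: 29×¥42,200, 26×¥52,000 (q = 55 of N = 79).
Relative gaps: (63200−42200)/63200 = 0.3323 (×29); (63200−52000)/63200 = 0.1772 (×26).
Raised to α = 1.5: 0.19154 (×29); 0.07460 (×26).
Sum = 7.494237; FGT(1.5) = 7.494237 / 79 = 0.095.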